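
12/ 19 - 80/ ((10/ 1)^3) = 262/ 475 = 0.55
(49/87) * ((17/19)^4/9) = 4092529/102041343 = 0.04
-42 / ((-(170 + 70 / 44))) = 924 / 3775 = 0.24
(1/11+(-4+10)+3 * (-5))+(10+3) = 45/11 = 4.09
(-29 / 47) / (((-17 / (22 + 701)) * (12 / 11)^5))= 1125585439 / 66272256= 16.98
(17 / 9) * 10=170 / 9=18.89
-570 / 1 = -570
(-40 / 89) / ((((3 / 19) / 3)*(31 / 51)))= -38760 / 2759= -14.05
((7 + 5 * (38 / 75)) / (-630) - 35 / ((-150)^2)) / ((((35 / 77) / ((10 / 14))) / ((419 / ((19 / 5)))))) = -382547 / 132300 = -2.89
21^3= 9261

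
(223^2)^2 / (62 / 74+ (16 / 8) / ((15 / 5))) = 1643712885.93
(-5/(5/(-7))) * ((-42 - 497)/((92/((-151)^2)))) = -86028173/92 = -935088.84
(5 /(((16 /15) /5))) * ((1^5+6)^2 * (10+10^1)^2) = 459375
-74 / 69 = -1.07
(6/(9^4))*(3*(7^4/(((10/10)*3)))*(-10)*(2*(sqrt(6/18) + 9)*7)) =-672280/243 - 672280*sqrt(3)/6561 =-2944.06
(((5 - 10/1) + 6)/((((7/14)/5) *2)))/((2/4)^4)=80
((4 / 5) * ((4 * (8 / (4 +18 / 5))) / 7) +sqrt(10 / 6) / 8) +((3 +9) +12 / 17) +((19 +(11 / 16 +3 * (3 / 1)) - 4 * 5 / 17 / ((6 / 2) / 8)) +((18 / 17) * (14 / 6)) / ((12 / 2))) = sqrt(15) / 24 +4248773 / 108528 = 39.31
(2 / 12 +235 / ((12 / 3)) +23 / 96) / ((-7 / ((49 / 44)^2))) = -649299 / 61952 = -10.48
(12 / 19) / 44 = 3 / 209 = 0.01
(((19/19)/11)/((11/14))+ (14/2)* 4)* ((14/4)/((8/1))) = 11907/968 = 12.30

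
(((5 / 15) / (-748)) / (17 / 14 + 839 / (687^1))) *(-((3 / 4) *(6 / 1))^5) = 94655547 / 280350400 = 0.34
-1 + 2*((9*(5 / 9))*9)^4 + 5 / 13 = 106616242 / 13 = 8201249.38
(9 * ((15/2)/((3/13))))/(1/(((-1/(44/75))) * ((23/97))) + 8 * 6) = 1009125/157064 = 6.42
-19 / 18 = -1.06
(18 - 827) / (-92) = 809 / 92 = 8.79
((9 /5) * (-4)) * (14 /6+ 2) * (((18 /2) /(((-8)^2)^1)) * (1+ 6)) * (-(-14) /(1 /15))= -51597 /8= -6449.62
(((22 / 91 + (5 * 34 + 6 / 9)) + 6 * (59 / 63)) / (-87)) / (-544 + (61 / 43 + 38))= 690752 / 171775149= 0.00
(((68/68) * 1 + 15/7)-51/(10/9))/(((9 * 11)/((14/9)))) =-2993/4455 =-0.67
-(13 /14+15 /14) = -2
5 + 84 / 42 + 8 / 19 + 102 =2079 / 19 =109.42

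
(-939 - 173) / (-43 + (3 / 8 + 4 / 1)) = 8896 / 309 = 28.79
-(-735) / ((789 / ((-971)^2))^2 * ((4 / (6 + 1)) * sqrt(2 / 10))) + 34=34 + 1524547794446915 * sqrt(5) / 830028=4107081365.39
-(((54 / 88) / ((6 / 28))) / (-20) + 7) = -6.86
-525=-525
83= 83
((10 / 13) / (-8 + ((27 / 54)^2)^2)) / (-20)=8 / 1651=0.00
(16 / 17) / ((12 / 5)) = 20 / 51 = 0.39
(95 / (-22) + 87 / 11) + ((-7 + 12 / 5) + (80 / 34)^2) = 143921 / 31790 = 4.53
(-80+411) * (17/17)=331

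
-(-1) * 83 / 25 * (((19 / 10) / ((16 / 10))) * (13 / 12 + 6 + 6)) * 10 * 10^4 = 30948625 / 6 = 5158104.17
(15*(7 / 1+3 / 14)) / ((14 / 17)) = 25755 / 196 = 131.40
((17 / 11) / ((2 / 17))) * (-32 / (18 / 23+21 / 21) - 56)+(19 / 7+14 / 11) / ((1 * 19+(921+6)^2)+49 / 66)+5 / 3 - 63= -554777045557138 / 537166868007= -1032.78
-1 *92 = -92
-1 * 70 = -70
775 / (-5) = -155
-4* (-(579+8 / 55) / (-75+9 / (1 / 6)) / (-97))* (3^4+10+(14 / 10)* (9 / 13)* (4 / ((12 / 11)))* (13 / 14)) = 60074758 / 560175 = 107.24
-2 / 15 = -0.13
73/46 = 1.59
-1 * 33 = -33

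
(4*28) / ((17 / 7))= 784 / 17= 46.12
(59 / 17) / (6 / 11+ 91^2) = 649 / 1548649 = 0.00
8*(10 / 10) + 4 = 12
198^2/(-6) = -6534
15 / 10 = 3 / 2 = 1.50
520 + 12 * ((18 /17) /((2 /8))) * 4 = 12296 /17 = 723.29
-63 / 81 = -7 / 9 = -0.78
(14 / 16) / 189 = 1 / 216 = 0.00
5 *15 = 75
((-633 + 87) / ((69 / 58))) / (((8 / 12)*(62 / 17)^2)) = -2288013 / 44206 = -51.76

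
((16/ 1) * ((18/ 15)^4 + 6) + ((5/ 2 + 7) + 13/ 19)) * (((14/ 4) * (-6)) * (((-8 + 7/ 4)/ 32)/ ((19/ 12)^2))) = 625560327/ 2743600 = 228.01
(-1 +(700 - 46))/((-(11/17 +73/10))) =-111010/1351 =-82.17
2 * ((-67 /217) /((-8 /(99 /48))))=2211 /13888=0.16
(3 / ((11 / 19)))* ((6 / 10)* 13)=2223 / 55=40.42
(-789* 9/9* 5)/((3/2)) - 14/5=-13164/5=-2632.80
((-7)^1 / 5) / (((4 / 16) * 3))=-28 / 15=-1.87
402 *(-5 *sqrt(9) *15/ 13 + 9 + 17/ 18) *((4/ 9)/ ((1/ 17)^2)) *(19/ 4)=-633886531/ 351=-1805944.53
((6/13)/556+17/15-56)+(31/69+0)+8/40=-4506589/83122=-54.22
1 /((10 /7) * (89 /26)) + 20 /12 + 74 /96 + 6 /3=33051 /7120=4.64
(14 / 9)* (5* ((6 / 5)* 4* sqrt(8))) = 224* sqrt(2) / 3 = 105.59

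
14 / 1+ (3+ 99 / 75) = 458 / 25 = 18.32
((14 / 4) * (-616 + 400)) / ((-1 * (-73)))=-756 / 73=-10.36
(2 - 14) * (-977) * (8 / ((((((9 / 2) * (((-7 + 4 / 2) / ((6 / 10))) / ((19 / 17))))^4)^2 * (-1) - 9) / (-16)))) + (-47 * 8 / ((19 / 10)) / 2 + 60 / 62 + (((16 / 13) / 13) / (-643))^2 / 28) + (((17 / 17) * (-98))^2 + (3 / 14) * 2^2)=153924861673762566361441108596317558735704 / 16190895632509506033860315340969138423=9506.88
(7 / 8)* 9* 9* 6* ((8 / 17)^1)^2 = 27216 / 289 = 94.17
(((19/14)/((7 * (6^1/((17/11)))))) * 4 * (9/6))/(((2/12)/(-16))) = -15504/539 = -28.76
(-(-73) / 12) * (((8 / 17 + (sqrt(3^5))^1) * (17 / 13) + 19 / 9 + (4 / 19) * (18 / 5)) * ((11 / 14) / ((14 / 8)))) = 31099387 / 3267810 + 40953 * sqrt(3) / 1274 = 65.19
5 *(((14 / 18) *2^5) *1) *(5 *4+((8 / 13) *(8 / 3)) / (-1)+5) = 1020320 / 351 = 2906.89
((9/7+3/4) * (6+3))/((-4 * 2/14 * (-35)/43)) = 22059/560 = 39.39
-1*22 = -22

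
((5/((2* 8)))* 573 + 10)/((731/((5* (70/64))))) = 529375/374272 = 1.41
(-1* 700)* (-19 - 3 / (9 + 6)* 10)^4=-136136700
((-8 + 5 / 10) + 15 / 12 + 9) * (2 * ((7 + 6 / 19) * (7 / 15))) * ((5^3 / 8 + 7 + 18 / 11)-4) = 380.45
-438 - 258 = -696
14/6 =7/3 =2.33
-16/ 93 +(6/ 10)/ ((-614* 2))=-98519/ 571020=-0.17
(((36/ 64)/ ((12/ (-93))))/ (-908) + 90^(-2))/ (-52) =-579503/ 6119193600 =-0.00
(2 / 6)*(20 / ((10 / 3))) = 2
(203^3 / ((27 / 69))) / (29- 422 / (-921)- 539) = -59068280047 / 1407864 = -41955.96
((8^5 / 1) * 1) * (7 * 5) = 1146880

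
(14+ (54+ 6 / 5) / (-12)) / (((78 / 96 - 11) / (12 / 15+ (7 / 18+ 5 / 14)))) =-1.43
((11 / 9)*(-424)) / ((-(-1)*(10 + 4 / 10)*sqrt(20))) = -583*sqrt(5) / 117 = -11.14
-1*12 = -12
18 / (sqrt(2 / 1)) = 9*sqrt(2) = 12.73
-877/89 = -9.85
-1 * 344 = -344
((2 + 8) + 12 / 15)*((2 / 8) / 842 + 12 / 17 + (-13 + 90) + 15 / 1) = 28663119 / 28628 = 1001.23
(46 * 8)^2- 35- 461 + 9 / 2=269865 / 2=134932.50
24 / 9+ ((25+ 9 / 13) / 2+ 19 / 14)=16.87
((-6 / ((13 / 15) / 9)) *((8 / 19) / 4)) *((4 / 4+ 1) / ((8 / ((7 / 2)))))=-2835 / 494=-5.74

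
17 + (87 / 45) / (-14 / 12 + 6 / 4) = 114 / 5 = 22.80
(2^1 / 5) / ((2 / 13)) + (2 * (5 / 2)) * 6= 163 / 5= 32.60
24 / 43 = 0.56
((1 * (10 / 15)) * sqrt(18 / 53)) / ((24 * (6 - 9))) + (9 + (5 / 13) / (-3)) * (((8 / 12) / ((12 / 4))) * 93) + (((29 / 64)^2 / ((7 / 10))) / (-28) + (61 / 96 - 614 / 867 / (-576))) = 7491237507373 / 40718426112 - sqrt(106) / 1908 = 183.97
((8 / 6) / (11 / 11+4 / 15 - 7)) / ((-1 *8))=5 / 172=0.03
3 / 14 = 0.21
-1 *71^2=-5041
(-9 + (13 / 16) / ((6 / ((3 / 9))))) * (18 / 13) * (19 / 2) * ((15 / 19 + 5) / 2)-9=-145589 / 416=-349.97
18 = 18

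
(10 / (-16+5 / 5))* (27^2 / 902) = -243 / 451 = -0.54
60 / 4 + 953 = 968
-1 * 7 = -7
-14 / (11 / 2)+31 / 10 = 61 / 110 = 0.55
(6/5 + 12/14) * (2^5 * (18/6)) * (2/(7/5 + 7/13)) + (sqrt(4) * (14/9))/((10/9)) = 50606/245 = 206.56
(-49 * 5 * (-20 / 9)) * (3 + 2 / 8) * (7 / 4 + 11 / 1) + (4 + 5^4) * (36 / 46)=6362539 / 276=23052.68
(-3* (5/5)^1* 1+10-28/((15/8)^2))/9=-217/2025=-0.11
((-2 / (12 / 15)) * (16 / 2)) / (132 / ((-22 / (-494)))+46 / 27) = -270 / 40037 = -0.01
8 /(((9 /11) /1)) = 88 /9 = 9.78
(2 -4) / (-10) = 1 / 5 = 0.20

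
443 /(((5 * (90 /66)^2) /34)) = 1822502 /1125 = 1620.00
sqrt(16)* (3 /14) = 6 /7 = 0.86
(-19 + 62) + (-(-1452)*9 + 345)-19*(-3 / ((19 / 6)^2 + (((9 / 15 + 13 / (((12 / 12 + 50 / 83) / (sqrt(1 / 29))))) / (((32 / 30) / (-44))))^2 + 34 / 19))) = 48935130397018462283196610 / 3636670867160335344649-11104100262407282130*sqrt(29) / 3636670867160335344649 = 13456.01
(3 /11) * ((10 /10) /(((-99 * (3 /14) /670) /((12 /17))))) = -37520 /6171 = -6.08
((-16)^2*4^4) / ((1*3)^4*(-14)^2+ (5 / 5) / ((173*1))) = 11337728 / 2746549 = 4.13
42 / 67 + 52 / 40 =1291 / 670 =1.93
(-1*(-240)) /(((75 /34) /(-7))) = -3808 /5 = -761.60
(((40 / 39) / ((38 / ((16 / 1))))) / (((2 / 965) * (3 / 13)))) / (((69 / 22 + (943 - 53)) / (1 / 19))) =3396800 / 63839601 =0.05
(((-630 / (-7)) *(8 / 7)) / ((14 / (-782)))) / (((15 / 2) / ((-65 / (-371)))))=-2439840 / 18179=-134.21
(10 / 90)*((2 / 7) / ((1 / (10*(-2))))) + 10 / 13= 110 / 819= 0.13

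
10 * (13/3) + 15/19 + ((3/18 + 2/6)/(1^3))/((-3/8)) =813/19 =42.79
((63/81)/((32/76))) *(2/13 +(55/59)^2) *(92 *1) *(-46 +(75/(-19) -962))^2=23546268968859/132278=178005934.24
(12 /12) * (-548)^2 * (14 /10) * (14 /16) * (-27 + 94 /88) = -1049356021 /110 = -9539600.19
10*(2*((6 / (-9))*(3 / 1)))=-40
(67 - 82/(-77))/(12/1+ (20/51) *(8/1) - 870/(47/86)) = -12562677/291024272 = -0.04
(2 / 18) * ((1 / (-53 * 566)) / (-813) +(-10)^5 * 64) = -156085593599999 / 219495366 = -711111.11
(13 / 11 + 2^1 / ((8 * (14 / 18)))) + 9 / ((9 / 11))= 3851 / 308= 12.50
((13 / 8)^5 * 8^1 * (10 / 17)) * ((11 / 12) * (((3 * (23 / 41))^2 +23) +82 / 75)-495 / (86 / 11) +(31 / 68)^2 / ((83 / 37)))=-89317748750505308501 / 43463377733713920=-2055.01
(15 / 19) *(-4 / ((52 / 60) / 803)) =-722700 / 247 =-2925.91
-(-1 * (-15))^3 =-3375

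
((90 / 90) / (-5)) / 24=-0.01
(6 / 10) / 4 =0.15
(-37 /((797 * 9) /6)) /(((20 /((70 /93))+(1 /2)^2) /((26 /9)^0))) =-2072 /1795641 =-0.00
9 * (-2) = -18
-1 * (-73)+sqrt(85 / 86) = 73.99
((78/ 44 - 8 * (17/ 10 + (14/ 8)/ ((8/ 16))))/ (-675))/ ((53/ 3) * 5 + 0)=4381/ 6558750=0.00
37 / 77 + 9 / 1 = 730 / 77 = 9.48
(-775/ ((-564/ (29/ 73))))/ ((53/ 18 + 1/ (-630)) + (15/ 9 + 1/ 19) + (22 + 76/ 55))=6576185/ 337843708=0.02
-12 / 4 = -3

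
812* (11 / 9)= 8932 / 9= 992.44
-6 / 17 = -0.35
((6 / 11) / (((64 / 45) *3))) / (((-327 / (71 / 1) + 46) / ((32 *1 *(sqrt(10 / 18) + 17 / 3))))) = 1065 *sqrt(5) / 32329 + 18105 / 32329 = 0.63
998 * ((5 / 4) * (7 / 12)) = 17465 / 24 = 727.71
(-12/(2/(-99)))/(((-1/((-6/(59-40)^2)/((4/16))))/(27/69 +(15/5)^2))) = 370.87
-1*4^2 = -16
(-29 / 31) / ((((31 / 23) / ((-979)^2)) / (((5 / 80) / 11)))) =-58116377 / 15376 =-3779.68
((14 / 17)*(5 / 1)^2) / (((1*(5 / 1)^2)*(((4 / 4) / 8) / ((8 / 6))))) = 8.78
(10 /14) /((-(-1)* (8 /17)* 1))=85 /56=1.52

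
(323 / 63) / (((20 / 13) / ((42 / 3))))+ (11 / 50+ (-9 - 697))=-148303 / 225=-659.12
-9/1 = -9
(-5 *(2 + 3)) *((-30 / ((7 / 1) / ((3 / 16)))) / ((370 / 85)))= 19125 / 4144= 4.62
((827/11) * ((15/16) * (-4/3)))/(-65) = 827/572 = 1.45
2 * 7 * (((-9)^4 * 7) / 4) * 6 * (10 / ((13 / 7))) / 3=22504230 / 13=1731094.62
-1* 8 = -8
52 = 52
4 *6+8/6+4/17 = 25.57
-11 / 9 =-1.22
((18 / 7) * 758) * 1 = 13644 / 7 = 1949.14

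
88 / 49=1.80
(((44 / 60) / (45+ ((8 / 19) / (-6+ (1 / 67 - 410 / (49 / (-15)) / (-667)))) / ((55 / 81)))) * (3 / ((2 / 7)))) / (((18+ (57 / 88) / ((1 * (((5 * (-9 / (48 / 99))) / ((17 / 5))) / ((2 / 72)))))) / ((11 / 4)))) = 65149018080421275 / 2486469042975942964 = 0.03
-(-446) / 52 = 8.58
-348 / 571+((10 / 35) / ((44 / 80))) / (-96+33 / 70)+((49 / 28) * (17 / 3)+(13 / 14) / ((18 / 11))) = 5803253039 / 588014658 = 9.87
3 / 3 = 1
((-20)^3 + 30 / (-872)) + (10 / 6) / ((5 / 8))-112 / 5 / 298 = -7997.44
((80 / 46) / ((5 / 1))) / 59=8 / 1357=0.01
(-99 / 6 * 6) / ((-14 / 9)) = 891 / 14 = 63.64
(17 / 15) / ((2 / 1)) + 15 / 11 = 637 / 330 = 1.93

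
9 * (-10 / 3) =-30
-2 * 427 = -854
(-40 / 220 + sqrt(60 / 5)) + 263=2*sqrt(3) + 2891 / 11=266.28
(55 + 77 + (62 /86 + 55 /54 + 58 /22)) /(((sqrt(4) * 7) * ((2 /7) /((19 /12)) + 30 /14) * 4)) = 66182909 /63139824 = 1.05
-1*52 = -52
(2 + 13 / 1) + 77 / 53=872 / 53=16.45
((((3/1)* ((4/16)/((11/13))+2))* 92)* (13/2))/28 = 90597/616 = 147.07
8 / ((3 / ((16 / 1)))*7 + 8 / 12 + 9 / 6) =2.30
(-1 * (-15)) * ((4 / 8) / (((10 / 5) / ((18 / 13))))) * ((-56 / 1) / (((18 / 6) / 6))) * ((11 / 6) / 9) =-118.46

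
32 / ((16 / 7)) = 14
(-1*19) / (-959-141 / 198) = 1254 / 63341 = 0.02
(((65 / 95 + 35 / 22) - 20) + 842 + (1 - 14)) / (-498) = -339113 / 208164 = -1.63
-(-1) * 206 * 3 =618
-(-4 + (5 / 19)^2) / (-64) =-1419 / 23104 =-0.06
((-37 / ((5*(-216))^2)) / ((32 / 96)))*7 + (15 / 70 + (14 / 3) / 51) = 14117179 / 46267200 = 0.31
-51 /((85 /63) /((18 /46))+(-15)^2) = -28917 /129530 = -0.22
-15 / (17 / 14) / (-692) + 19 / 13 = 1.48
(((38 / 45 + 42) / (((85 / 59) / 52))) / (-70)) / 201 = -2957552 / 26908875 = -0.11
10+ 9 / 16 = 169 / 16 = 10.56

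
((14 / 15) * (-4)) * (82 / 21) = -656 / 45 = -14.58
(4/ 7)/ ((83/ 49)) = 28/ 83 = 0.34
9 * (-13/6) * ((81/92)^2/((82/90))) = -11514555/694048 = -16.59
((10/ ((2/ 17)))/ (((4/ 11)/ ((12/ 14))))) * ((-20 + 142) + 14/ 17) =172260/ 7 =24608.57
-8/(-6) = 4/3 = 1.33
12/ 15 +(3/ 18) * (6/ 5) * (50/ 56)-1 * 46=-6303/ 140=-45.02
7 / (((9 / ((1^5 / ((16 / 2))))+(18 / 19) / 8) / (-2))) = -152 / 783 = -0.19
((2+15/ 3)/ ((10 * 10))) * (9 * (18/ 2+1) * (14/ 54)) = 49/ 30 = 1.63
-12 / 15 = -4 / 5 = -0.80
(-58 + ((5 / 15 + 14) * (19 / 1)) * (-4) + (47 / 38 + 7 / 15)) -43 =-677519 / 570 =-1188.63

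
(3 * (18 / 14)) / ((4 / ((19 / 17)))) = 513 / 476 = 1.08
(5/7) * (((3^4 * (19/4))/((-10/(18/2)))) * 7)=-13851/8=-1731.38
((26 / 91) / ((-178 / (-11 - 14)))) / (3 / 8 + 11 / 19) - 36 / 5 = -646612 / 90335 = -7.16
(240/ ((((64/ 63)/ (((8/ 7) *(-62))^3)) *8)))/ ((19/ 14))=-1029576960/ 133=-7741180.15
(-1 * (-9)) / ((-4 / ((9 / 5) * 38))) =-1539 / 10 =-153.90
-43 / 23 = -1.87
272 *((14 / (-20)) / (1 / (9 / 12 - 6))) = 4998 / 5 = 999.60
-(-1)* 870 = 870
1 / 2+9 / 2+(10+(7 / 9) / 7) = 15.11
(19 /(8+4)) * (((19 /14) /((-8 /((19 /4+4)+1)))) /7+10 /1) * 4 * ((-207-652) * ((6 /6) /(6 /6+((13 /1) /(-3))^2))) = -1499198097 /558208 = -2685.73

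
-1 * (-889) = 889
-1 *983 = -983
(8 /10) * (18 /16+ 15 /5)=33 /10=3.30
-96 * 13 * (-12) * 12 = 179712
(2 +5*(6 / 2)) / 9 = 17 / 9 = 1.89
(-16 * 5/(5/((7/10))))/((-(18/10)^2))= 280/81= 3.46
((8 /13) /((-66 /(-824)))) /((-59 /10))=-1.30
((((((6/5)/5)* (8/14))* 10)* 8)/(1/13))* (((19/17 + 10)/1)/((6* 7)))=22464/595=37.75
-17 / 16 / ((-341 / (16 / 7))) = 17 / 2387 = 0.01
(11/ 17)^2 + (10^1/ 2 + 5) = 3011/ 289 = 10.42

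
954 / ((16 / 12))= 1431 / 2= 715.50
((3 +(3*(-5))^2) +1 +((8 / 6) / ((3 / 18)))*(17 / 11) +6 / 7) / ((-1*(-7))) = 18651 / 539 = 34.60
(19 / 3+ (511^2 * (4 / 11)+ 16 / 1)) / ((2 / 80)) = 125367560 / 33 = 3799016.97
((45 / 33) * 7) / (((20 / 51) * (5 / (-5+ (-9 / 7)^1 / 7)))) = -19431 / 770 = -25.24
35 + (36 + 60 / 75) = 359 / 5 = 71.80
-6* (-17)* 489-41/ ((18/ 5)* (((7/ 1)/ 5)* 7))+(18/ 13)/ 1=571903699/ 11466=49878.22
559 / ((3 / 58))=32422 / 3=10807.33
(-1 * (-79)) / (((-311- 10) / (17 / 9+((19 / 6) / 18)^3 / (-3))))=-563389211 / 1213102656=-0.46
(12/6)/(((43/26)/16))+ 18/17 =14918/731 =20.41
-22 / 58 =-11 / 29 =-0.38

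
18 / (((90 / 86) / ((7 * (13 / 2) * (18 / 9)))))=7826 / 5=1565.20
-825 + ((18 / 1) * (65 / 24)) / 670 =-442161 / 536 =-824.93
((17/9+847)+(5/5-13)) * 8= 60256/9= 6695.11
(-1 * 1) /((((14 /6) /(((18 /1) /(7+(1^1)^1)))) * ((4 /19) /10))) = -2565 /56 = -45.80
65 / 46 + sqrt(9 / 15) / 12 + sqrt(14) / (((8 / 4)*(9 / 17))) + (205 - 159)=sqrt(15) / 60 + 17*sqrt(14) / 18 + 2181 / 46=51.01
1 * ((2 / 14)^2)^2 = 1 / 2401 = 0.00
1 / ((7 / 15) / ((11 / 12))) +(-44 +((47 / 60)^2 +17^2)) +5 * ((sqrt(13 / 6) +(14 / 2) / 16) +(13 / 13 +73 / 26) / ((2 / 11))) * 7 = 35 * sqrt(78) / 6 +163123697 / 163800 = 1047.39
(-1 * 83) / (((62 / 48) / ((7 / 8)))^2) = -36603 / 961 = -38.09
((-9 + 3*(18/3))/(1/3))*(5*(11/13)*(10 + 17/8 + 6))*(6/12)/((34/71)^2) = 4514.30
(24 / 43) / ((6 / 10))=40 / 43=0.93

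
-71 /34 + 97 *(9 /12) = 4805 /68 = 70.66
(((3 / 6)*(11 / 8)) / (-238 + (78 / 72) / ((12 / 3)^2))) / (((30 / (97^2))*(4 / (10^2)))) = -94090 / 4153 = -22.66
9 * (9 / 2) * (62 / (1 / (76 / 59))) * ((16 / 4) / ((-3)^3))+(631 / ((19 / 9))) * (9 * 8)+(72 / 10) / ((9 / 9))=21048.43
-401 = -401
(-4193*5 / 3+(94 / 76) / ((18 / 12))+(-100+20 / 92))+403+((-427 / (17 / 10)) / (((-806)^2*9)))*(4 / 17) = -1233920715666908 / 184600078533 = -6684.29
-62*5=-310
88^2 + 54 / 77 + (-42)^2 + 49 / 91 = 9518749 / 1001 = 9509.24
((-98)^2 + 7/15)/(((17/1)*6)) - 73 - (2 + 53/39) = 354091/19890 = 17.80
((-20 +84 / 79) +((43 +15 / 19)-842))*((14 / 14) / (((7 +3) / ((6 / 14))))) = -1839807 / 52535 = -35.02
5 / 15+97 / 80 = 371 / 240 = 1.55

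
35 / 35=1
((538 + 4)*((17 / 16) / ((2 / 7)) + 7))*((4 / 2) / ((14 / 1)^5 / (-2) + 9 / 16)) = -185906 / 4302583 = -0.04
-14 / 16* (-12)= 21 / 2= 10.50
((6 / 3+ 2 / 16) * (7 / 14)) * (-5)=-85 / 16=-5.31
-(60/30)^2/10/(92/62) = -31/115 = -0.27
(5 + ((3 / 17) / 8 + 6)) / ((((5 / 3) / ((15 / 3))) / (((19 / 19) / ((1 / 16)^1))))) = 8994 / 17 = 529.06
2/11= 0.18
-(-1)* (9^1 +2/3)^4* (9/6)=707281/54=13097.80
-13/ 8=-1.62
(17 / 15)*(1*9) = 10.20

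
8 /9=0.89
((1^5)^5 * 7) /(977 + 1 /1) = 7 /978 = 0.01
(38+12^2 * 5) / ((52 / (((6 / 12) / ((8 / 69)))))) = 26151 / 416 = 62.86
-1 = -1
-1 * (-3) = 3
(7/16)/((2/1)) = 7/32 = 0.22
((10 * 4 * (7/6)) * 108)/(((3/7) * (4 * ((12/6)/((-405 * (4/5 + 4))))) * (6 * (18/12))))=-317520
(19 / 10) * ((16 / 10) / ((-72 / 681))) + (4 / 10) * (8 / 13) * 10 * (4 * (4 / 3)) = -30469 / 1950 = -15.63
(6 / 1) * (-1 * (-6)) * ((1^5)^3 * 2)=72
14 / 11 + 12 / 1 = 13.27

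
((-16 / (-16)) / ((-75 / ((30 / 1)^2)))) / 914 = -6 / 457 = -0.01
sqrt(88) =9.38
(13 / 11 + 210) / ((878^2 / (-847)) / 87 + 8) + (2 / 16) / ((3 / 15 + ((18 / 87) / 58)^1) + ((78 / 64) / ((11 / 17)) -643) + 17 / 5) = -85.80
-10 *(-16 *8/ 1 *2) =2560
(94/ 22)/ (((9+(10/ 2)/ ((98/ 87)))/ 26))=119756/ 14487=8.27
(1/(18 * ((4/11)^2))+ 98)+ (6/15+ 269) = 529661/1440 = 367.82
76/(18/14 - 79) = -0.98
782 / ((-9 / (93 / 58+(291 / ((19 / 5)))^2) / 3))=-16007673331 / 10469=-1529054.67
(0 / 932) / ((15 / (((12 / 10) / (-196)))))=0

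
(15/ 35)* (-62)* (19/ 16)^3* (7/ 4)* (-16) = 637887/ 512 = 1245.87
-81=-81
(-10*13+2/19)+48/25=-127.97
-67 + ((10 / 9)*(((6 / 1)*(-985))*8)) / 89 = -175489 / 267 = -657.26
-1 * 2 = -2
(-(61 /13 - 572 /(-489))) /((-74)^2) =-37265 /34810932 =-0.00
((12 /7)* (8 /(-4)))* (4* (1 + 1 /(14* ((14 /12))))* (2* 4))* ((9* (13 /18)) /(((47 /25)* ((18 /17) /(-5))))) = 91936000 /48363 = 1900.96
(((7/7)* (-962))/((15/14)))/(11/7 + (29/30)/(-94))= -17723888/30817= -575.13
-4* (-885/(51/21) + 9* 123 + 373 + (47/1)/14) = -532618/119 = -4475.78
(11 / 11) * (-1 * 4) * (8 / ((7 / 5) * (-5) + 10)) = -32 / 3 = -10.67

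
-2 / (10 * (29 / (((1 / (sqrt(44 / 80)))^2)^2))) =-80 / 3509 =-0.02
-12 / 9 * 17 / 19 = -68 / 57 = -1.19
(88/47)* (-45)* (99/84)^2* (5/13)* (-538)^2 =-13028677.93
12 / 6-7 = -5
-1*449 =-449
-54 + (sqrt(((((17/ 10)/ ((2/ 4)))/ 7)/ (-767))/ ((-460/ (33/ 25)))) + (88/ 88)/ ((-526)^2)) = -54.00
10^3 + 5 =1005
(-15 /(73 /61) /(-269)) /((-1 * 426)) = -0.00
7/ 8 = 0.88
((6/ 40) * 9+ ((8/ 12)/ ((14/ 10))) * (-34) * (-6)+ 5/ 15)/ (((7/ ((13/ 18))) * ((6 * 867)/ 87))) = 0.17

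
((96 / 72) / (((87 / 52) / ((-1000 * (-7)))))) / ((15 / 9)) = 291200 / 87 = 3347.13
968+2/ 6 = 2905/ 3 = 968.33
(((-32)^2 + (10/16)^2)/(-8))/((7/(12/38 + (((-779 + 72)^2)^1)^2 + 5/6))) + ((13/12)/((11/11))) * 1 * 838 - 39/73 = -45439095839606149991/9942016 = -4570410653091.50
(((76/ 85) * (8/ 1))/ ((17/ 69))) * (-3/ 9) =-13984/ 1445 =-9.68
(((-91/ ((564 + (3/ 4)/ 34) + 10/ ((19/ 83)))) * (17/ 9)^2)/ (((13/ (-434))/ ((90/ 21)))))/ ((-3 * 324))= -810251960/ 10302823593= -0.08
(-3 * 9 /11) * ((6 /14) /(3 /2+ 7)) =-162 /1309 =-0.12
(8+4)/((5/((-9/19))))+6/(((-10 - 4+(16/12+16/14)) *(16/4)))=-58257/45980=-1.27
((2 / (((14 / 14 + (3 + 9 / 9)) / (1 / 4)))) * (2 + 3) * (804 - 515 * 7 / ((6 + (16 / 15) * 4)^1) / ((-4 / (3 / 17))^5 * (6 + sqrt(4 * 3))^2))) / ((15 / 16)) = 34289569476287 / 79966346240 - 41715 * sqrt(3) / 31986538496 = 428.80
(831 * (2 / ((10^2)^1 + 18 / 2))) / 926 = 831 / 50467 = 0.02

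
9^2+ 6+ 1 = 88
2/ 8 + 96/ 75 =153/ 100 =1.53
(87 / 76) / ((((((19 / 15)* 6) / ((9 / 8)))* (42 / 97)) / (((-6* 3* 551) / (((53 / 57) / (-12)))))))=297348165 / 5936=50092.35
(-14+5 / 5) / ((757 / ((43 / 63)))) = -559 / 47691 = -0.01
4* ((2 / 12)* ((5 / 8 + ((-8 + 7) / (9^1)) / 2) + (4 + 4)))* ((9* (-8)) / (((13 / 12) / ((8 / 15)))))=-39488 / 195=-202.50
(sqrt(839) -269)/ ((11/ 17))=-4573/ 11+17 *sqrt(839)/ 11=-370.96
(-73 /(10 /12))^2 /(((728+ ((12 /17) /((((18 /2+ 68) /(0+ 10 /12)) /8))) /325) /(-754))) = -307689431049 /38713685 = -7947.82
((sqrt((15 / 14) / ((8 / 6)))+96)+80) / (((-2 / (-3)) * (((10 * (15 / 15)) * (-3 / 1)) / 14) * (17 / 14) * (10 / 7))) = -71.38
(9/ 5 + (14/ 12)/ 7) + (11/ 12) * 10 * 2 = 203/ 10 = 20.30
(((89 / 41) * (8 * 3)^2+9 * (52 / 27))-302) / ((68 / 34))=59389 / 123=482.84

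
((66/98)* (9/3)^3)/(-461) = -891/22589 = -0.04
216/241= 0.90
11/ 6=1.83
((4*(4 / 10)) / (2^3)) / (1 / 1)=1 / 5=0.20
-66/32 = -33/16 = -2.06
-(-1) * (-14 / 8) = -7 / 4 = -1.75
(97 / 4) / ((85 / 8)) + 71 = 6229 / 85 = 73.28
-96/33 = -32/11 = -2.91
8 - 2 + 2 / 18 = 55 / 9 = 6.11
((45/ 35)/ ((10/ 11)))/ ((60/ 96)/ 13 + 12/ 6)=1716/ 2485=0.69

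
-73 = -73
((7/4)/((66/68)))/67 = 119/4422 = 0.03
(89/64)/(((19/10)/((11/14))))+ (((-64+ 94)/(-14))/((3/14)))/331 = 1535125/2817472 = 0.54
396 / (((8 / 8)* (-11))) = -36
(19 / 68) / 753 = 19 / 51204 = 0.00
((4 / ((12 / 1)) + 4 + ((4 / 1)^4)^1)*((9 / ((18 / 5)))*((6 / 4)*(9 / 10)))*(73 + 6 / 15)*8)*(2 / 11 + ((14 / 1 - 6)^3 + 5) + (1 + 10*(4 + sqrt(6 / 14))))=5159286*sqrt(21) / 7 + 287981964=291359509.52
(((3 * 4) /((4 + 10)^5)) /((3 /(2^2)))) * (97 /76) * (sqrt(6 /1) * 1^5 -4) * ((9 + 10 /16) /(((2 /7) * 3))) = -1067 /625632 + 1067 * sqrt(6) /2502528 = -0.00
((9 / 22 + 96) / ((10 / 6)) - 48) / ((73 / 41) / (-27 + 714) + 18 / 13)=396563193 / 55875050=7.10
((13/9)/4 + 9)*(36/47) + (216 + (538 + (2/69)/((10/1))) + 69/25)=61935877/81075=763.93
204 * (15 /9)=340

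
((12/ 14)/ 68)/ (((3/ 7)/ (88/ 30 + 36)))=292/ 255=1.15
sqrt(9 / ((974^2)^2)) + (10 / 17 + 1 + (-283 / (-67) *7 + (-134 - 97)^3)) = -13319149075451971 / 1080541964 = -12326359.84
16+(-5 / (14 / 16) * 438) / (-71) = 25472 / 497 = 51.25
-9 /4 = -2.25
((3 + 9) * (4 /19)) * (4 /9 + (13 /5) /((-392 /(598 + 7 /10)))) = -32741 /3675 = -8.91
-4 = -4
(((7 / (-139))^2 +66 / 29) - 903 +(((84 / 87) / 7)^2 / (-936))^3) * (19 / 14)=-157503190969961002406026 / 128846674248877697931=-1222.41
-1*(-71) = 71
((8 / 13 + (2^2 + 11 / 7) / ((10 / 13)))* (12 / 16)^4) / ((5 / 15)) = 1737693 / 232960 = 7.46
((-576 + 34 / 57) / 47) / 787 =-32798 / 2108373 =-0.02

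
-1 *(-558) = 558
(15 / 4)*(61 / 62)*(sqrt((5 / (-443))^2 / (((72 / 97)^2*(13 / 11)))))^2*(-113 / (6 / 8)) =-89177325875 / 819987981696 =-0.11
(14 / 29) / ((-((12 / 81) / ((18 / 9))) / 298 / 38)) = -2140236 / 29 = -73801.24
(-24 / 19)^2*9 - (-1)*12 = 9516 / 361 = 26.36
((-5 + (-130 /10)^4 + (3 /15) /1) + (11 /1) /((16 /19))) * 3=6856623 /80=85707.79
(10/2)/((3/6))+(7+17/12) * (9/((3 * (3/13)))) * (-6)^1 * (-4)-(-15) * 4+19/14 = 37763/14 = 2697.36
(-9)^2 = 81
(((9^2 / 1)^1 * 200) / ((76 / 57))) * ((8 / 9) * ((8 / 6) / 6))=2400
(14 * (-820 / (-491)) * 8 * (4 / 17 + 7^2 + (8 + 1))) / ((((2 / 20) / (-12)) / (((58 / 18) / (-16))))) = 2197272000 / 8347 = 263240.92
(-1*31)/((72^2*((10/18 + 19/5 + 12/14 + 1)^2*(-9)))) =37975/2205993024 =0.00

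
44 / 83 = 0.53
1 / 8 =0.12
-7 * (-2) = 14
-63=-63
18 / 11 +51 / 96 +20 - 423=-141093 / 352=-400.83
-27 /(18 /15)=-45 /2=-22.50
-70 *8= -560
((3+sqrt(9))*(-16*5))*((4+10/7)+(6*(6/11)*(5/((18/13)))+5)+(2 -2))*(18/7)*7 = -14800320/77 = -192211.95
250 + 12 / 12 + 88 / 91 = 251.97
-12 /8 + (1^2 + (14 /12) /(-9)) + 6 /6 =10 /27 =0.37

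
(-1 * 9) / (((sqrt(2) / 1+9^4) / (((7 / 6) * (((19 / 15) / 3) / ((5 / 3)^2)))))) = -2617839 / 10761679750+399 * sqrt(2) / 10761679750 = -0.00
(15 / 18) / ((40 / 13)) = 13 / 48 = 0.27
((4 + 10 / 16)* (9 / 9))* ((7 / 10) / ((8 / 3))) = 1.21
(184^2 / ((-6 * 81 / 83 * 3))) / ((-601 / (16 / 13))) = 22480384 / 5695677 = 3.95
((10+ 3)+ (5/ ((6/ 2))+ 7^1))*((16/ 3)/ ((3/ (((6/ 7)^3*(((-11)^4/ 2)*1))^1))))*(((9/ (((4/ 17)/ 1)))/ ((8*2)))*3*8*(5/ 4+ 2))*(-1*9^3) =-8279377010190/ 343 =-24138125394.14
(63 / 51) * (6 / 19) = 126 / 323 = 0.39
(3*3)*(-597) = -5373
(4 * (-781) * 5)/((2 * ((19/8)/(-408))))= 1341675.79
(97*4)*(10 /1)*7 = 27160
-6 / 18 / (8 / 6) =-1 / 4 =-0.25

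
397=397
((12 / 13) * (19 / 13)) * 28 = 6384 / 169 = 37.78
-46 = -46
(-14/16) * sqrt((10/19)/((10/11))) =-7 * sqrt(209)/152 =-0.67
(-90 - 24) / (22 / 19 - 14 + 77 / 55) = 10830 / 1087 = 9.96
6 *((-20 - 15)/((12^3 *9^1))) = -35/2592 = -0.01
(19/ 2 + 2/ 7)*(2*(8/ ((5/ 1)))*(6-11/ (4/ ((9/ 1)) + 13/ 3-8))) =42744/ 145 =294.79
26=26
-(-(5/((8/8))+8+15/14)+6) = 113/14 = 8.07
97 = 97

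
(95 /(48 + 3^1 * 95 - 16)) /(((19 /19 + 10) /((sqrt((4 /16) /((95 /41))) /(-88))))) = -sqrt(3895) /613712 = -0.00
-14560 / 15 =-2912 / 3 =-970.67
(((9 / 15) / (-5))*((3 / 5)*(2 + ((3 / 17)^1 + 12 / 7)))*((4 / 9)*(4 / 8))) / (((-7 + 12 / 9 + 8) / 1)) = -2778 / 104125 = -0.03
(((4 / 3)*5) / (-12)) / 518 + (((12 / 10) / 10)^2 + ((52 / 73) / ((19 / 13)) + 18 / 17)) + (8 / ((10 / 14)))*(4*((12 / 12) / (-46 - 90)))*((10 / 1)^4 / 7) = -32223824859193 / 68703311250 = -469.03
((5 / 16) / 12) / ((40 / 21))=7 / 512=0.01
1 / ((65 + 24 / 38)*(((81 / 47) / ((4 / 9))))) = 3572 / 909063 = 0.00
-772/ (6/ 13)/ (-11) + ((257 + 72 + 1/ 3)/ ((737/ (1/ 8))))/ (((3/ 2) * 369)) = 372180289/ 2447577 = 152.06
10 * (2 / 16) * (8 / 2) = 5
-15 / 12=-1.25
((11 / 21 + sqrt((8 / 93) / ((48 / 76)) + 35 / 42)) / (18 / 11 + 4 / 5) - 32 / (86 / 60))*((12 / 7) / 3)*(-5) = 26754250 / 423507 - 275*sqrt(33542) / 43617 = 62.02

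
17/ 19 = 0.89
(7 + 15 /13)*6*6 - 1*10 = 3686 /13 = 283.54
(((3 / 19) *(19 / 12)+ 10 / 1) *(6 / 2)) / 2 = 123 / 8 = 15.38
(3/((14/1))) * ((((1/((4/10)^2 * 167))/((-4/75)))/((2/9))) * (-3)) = 151875/74816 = 2.03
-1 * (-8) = 8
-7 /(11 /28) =-196 /11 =-17.82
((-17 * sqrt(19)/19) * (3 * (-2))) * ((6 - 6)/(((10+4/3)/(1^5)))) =0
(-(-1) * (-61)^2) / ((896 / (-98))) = -26047 / 64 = -406.98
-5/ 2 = -2.50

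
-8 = -8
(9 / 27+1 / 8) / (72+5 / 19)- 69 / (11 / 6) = -37.63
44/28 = 11/7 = 1.57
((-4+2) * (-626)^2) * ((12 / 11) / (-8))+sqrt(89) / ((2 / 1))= sqrt(89) / 2+1175628 / 11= 106879.99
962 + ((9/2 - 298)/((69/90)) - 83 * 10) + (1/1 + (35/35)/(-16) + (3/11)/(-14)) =-7081395/28336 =-249.91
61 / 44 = 1.39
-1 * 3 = -3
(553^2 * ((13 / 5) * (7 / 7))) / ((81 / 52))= 206726884 / 405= 510436.75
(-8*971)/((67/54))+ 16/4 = -419204/67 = -6256.78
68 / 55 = 1.24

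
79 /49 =1.61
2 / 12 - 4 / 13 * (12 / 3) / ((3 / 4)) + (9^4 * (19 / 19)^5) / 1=511643 / 78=6559.53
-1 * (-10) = 10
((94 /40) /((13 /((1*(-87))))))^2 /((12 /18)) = 50159763 /135200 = 371.00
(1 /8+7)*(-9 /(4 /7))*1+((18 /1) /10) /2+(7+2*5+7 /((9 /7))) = -127979 /1440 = -88.87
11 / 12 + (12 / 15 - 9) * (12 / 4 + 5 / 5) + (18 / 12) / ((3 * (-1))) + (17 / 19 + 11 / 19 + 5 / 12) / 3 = -31.75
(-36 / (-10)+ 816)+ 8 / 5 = 4106 / 5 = 821.20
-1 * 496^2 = -246016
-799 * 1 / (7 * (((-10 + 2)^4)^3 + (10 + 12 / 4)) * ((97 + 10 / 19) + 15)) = -0.00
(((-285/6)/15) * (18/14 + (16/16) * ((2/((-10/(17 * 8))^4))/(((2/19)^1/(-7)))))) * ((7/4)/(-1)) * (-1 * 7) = 2647505372323/15000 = 176500358.15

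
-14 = -14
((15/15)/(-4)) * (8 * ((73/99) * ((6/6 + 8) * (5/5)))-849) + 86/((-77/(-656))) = 286949/308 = 931.65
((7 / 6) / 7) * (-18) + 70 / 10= 4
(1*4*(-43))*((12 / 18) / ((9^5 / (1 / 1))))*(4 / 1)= -1376 / 177147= -0.01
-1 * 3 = -3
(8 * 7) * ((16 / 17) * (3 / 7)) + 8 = 520 / 17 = 30.59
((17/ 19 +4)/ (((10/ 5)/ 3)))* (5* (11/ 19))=15345/ 722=21.25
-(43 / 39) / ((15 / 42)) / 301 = -2 / 195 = -0.01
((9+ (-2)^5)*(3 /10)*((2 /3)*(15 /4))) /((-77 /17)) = 1173 /308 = 3.81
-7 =-7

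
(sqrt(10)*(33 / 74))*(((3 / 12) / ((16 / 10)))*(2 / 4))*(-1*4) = -165*sqrt(10) / 1184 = -0.44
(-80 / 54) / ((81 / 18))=-80 / 243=-0.33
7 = 7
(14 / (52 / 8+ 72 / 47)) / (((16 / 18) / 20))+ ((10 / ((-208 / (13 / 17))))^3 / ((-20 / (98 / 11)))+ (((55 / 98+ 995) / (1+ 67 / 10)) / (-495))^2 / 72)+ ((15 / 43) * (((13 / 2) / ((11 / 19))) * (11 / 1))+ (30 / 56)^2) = 3387622782108092610298327 / 41018392141506205848576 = 82.59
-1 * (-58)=58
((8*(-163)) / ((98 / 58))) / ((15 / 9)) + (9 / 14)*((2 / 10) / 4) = -907521 / 1960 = -463.02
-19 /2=-9.50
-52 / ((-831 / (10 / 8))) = 65 / 831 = 0.08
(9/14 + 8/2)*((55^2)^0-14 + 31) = 585/7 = 83.57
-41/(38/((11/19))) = -0.62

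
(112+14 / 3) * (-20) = -7000 / 3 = -2333.33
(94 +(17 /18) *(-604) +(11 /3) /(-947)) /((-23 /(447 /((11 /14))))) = 8470764134 /718773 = 11785.03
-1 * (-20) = 20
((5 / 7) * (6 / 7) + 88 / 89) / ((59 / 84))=83784 / 36757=2.28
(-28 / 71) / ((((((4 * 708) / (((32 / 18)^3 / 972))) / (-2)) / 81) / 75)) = 89600 / 9161343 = 0.01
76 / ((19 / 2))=8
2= 2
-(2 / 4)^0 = -1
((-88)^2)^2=59969536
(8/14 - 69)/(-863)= 479/6041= 0.08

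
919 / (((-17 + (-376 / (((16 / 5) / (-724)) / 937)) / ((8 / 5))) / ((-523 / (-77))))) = 1922548 / 15344283339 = 0.00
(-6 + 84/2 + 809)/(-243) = -845/243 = -3.48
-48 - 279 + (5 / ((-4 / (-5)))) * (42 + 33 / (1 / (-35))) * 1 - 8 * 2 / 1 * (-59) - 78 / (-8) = -12659 / 2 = -6329.50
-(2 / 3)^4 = -16 / 81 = -0.20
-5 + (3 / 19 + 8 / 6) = -200 / 57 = -3.51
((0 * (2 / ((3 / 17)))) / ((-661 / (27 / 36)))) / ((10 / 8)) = 0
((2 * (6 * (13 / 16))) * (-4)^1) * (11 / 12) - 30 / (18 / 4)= -509 / 12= -42.42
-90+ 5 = -85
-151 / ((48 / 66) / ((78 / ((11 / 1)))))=-5889 / 4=-1472.25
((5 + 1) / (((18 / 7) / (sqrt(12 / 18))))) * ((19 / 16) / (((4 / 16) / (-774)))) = -5719 * sqrt(6) / 2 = -7004.32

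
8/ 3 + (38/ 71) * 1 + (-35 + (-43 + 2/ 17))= -270418/ 3621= -74.68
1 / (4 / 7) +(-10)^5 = -399993 / 4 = -99998.25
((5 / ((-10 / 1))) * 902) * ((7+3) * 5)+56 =-22494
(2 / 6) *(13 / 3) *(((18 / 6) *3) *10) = 130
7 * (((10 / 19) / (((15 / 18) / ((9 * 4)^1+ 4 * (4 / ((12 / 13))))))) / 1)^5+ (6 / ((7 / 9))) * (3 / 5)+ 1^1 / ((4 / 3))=105226700616502547 / 346653860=303549773.30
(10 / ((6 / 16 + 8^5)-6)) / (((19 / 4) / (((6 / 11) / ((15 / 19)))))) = 128 / 2883089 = 0.00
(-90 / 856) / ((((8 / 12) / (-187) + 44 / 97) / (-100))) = 12243825 / 524086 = 23.36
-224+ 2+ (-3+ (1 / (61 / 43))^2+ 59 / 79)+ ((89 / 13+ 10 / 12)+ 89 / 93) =-50968534391 / 236930954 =-215.12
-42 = -42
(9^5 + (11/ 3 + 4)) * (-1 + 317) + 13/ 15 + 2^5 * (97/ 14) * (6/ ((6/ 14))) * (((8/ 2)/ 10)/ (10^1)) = 1399652377/ 75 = 18662031.69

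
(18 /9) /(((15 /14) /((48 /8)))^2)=1568 /25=62.72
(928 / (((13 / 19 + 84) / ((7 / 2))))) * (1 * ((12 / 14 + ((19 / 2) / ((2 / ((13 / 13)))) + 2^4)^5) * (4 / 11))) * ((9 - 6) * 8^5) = 93345074045306880 / 17699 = 5274030964761.11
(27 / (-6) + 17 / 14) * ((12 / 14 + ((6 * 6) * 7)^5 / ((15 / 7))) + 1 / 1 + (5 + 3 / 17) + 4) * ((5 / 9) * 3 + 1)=-51921146477989528 / 12495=-4155353859783.08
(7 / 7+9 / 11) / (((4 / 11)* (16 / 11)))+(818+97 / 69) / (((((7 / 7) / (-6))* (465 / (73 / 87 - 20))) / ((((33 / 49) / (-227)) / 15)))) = 401850489007 / 118280710800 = 3.40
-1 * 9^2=-81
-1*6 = -6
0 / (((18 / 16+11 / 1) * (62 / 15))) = 0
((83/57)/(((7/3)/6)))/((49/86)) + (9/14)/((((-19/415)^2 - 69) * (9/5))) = 1017062588209/154885159576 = 6.57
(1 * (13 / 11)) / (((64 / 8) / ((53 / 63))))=689 / 5544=0.12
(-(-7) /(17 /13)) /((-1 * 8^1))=-91 /136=-0.67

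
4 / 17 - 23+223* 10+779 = 50766 / 17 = 2986.24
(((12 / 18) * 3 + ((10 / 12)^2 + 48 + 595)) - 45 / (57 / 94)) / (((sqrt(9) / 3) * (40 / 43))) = 3361697 / 5472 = 614.35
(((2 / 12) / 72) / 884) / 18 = 1 / 6873984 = 0.00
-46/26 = -23/13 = -1.77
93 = 93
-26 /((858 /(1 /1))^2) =-1 /28314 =-0.00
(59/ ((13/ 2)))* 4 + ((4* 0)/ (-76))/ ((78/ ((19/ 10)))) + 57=1213/ 13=93.31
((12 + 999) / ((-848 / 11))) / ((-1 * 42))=3707 / 11872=0.31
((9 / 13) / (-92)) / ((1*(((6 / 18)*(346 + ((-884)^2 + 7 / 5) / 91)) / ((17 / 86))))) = -945 / 1891767112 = -0.00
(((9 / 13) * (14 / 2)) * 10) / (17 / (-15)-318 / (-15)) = 1350 / 559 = 2.42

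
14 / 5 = 2.80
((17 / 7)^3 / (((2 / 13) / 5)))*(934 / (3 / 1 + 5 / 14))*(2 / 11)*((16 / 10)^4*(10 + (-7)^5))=-746218434084864 / 287875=-2592161299.47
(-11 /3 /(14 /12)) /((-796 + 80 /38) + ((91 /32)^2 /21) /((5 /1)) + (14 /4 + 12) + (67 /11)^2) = 0.00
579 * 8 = 4632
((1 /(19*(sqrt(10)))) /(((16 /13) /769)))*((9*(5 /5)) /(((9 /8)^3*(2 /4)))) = 319904*sqrt(10) /7695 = 131.47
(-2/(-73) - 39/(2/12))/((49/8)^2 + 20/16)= -6.04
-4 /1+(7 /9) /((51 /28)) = -1640 /459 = -3.57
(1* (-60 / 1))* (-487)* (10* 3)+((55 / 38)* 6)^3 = 877254.92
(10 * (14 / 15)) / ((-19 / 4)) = -112 / 57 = -1.96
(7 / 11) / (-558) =-7 / 6138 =-0.00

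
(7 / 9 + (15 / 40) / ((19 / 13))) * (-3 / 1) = -1415 / 456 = -3.10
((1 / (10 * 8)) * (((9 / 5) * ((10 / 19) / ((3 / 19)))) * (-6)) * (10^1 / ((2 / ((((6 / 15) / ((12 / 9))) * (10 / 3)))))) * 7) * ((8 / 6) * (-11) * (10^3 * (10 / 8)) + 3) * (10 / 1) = 5774055 / 2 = 2887027.50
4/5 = 0.80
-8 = -8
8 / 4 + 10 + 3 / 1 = 15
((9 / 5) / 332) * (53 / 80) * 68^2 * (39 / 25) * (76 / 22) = 102149073 / 1141250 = 89.51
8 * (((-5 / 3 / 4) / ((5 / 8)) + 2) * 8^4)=131072 / 3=43690.67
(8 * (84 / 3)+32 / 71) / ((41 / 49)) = 780864 / 2911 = 268.25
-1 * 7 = -7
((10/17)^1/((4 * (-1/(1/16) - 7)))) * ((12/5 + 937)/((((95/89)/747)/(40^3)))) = -1998532166400/7429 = -269017656.00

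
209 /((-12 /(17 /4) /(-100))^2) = 37750625 /144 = 262157.12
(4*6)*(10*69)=16560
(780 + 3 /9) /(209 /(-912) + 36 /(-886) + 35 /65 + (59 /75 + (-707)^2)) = 5392727600 /3454363762371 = 0.00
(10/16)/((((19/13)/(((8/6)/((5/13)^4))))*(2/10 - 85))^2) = 137858491849/912644100000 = 0.15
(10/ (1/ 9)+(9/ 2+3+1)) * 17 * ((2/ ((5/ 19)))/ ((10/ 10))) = 63631/ 5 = 12726.20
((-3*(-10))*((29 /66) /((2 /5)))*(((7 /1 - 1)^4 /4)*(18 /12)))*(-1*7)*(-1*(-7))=-8632575 /11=-784779.55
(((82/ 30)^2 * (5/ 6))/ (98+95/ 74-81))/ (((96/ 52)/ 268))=1321307/ 26730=49.43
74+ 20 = 94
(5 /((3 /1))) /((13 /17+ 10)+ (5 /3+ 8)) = 85 /1042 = 0.08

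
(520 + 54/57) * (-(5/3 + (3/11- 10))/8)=34643/66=524.89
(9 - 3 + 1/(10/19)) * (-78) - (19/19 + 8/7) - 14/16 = -173381/280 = -619.22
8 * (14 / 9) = 12.44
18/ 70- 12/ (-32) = 177/ 280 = 0.63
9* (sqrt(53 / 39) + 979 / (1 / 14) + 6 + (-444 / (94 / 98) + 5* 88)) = 3* sqrt(2067) / 13 + 5790492 / 47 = 123212.45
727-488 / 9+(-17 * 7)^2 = 133504 / 9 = 14833.78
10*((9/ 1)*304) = 27360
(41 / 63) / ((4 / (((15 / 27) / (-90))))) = -41 / 40824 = -0.00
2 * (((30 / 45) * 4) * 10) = 160 / 3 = 53.33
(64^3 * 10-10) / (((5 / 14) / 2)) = 14680008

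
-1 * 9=-9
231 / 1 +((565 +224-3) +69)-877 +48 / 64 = 839 / 4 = 209.75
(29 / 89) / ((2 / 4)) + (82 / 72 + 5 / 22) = 71117 / 35244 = 2.02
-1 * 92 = -92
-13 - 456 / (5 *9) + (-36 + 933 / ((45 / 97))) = 1952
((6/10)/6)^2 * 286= 143/50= 2.86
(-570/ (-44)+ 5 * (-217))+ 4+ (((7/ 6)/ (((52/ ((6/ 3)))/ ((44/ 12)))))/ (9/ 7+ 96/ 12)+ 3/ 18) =-357327671/ 334620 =-1067.86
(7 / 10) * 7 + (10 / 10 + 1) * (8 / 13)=797 / 130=6.13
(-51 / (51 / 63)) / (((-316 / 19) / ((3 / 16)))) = 3591 / 5056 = 0.71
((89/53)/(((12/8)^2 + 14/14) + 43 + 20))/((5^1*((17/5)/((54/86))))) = 9612/10266895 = 0.00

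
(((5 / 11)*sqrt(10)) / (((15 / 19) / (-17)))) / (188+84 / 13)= -4199*sqrt(10) / 83424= -0.16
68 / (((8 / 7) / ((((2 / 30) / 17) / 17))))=0.01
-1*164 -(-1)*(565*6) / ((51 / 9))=7382 / 17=434.24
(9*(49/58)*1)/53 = 441/3074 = 0.14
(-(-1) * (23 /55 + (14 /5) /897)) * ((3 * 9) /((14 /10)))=8.13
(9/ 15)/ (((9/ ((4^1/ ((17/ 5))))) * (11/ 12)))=16/ 187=0.09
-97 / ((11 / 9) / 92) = -80316 / 11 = -7301.45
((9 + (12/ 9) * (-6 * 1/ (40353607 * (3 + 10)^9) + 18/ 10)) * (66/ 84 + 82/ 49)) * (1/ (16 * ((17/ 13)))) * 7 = 5878471664382903392267/ 626752568805474718880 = 9.38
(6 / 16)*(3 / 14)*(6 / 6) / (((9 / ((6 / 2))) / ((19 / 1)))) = 57 / 112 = 0.51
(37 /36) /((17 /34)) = 37 /18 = 2.06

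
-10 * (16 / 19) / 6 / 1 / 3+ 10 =1630 / 171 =9.53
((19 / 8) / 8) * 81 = 1539 / 64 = 24.05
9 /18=1 /2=0.50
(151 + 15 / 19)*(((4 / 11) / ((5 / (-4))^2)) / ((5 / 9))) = 63.59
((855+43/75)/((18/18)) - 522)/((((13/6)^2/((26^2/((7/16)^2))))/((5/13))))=43917312/455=96521.56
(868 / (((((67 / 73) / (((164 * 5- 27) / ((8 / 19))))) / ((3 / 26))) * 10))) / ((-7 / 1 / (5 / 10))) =-7868451 / 5360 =-1467.99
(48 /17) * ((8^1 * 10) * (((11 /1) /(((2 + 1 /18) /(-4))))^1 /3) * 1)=-1013760 /629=-1611.70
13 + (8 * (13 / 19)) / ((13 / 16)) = 375 / 19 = 19.74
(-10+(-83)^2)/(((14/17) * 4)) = 116943/56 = 2088.27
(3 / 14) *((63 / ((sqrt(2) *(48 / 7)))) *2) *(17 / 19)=1071 *sqrt(2) / 608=2.49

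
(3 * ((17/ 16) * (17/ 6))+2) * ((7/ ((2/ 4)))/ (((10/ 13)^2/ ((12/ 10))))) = 1252797/ 4000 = 313.20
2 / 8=1 / 4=0.25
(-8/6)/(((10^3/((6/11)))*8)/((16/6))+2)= -2/8253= -0.00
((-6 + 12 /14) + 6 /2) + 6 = 27 /7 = 3.86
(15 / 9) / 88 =5 / 264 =0.02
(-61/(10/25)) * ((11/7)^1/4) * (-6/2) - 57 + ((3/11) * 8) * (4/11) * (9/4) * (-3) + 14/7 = 808897/6776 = 119.38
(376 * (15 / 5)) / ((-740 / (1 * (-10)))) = 564 / 37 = 15.24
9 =9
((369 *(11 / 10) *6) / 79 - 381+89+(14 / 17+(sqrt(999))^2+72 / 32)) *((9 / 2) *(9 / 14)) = 1611949491 / 752080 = 2143.32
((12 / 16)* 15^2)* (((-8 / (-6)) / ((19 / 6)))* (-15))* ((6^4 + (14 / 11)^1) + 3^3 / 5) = -290170350 / 209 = -1388374.88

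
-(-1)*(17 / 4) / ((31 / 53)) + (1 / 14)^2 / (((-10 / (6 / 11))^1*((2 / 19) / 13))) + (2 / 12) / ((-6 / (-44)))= 50852731 / 6015240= 8.45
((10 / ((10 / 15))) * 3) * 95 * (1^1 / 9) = 475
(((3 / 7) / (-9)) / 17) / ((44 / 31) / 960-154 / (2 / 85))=2480 / 5794679891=0.00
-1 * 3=-3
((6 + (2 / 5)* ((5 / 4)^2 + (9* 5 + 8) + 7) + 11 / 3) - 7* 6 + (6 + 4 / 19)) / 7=-683 / 3192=-0.21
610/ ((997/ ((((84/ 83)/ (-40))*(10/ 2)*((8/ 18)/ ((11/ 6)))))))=-17080/ 910261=-0.02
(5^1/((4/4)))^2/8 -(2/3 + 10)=-181/24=-7.54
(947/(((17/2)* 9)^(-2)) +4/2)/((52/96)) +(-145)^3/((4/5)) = 333879319/52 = 6420756.13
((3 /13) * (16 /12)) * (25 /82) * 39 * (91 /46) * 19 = 129675 /943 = 137.51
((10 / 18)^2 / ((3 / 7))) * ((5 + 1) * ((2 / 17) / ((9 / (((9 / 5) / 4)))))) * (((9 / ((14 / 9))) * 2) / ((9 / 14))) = 70 / 153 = 0.46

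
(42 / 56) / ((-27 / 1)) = -1 / 36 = -0.03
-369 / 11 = -33.55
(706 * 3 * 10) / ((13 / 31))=656580 / 13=50506.15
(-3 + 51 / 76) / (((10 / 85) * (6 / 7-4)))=21063 / 3344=6.30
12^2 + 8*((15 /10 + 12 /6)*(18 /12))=186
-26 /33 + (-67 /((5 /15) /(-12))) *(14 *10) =11143414 /33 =337679.21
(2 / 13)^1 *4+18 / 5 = 274 / 65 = 4.22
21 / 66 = 7 / 22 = 0.32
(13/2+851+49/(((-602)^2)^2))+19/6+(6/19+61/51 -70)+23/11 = 22692074584672771/28569743889456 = 794.27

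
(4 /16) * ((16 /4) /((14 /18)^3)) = 729 /343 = 2.13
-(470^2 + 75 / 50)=-441803 / 2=-220901.50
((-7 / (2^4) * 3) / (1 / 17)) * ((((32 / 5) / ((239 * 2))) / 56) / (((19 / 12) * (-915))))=51 / 13850050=0.00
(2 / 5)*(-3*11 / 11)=-6 / 5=-1.20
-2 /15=-0.13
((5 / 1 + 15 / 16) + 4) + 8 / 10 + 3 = 1099 / 80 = 13.74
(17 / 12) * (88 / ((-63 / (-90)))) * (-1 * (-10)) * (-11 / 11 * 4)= -149600 / 21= -7123.81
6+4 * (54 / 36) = 12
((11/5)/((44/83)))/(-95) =-83/1900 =-0.04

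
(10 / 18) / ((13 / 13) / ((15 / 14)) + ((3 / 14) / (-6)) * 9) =700 / 771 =0.91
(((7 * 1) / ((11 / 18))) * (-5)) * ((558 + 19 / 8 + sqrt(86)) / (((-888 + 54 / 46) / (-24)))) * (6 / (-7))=756.80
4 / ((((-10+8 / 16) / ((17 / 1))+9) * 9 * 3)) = 0.02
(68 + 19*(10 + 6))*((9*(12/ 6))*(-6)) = -40176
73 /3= 24.33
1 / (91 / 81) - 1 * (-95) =8726 / 91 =95.89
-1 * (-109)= 109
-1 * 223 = -223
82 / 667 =0.12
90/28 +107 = 1543/14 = 110.21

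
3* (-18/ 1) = -54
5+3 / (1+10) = 58 / 11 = 5.27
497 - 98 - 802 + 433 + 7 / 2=67 / 2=33.50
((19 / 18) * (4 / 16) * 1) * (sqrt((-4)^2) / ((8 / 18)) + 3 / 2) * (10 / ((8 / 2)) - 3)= -133 / 96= -1.39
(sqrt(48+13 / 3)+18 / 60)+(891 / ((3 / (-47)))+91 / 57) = -7955549 / 570+sqrt(471) / 3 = -13949.87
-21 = -21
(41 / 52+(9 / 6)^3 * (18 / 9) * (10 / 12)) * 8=667 / 13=51.31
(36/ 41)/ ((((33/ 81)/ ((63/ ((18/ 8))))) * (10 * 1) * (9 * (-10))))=-756/ 11275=-0.07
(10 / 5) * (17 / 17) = 2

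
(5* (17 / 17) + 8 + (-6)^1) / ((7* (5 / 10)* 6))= 0.33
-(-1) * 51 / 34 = 1.50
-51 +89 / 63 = -3124 / 63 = -49.59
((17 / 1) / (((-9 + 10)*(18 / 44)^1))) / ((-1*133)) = -374 / 1197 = -0.31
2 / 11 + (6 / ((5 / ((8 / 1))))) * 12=6346 / 55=115.38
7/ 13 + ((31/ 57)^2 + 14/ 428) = 7836163/ 9038718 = 0.87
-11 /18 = -0.61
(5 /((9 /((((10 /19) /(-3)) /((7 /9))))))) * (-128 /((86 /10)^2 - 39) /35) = 16000 /1220541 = 0.01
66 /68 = 33 /34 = 0.97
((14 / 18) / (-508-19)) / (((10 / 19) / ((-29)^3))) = 3243737 / 47430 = 68.39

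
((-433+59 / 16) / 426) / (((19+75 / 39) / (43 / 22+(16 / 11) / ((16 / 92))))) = -20270419 / 40786944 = -0.50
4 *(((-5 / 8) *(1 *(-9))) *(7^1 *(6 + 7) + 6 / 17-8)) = 63765 / 34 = 1875.44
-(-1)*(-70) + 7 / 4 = -273 / 4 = -68.25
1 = 1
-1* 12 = -12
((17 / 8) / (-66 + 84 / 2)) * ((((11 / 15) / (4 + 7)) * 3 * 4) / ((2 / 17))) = -289 / 480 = -0.60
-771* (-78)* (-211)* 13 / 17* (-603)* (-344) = -34217678624688 / 17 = -2012804624981.65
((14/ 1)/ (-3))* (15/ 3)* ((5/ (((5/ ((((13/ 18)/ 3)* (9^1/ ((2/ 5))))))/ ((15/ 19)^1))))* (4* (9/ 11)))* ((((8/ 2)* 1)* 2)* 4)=-2184000/ 209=-10449.76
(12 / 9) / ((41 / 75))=100 / 41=2.44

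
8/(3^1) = 8/3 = 2.67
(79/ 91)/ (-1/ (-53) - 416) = -4187/ 2006277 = -0.00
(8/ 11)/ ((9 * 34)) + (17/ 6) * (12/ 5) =57242/ 8415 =6.80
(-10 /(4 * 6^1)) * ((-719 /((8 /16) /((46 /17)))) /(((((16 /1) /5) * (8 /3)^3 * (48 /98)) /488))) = 3707181975 /139264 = 26619.82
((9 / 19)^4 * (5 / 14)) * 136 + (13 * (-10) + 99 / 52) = -125.65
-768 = -768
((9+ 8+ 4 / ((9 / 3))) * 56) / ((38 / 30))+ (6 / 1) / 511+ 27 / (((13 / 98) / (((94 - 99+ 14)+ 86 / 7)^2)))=11741977168 / 126217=93030.08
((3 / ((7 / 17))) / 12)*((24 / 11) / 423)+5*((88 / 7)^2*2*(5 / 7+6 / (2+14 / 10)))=35432313122 / 9043881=3917.82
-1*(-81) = 81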